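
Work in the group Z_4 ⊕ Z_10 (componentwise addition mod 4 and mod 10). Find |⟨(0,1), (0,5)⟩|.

10

|⟨(0,1)⟩| = 10 and |⟨(0,5)⟩| = 2, so |H| is a multiple of lcm(10, 2) = 10 and divides |G| = 40.
Closing under the operation: H = {(0,0), (0,1), (0,2), (0,3), (0,4), (0,5), (0,6), (0,7), (0,8), (0,9)}, so |H| = 10.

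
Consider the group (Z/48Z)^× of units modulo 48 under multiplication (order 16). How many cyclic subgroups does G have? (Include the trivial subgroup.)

12

Each element a generates a cyclic subgroup ⟨a⟩; distinct elements may generate the same one (a cyclic group of order d has φ(d) generators).
Cyclic subgroups by order — order 1: 1; order 2: 7; order 4: 4.
Total: 12.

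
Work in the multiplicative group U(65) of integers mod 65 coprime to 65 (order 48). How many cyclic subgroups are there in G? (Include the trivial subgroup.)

Group the elements of G by the cyclic subgroup they generate; each cyclic subgroup of order d accounts for φ(d) elements.
Cyclic subgroups by order — order 1: 1; order 2: 3; order 3: 1; order 4: 6; order 6: 3; order 12: 6.
Total: 20.

20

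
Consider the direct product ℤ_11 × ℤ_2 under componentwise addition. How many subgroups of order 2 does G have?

|G| = 22 and 2 | 22, so subgroups of order 2 are possible by Lagrange.
The subgroups of order 2 are: {(0,0), (0,1)}.
So G has 1 subgroup of order 2.

1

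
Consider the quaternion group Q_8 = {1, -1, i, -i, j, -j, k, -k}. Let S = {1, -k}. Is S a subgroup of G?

No

-k ∈ S but its inverse k ∉ S, so S is not a subgroup.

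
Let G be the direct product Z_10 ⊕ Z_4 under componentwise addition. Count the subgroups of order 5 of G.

|G| = 40 and 5 | 40, so subgroups of order 5 are possible by Lagrange.
The subgroups of order 5 are: {(0,0), (2,0), (4,0), (6,0), (8,0)}.
So G has 1 subgroup of order 5.

1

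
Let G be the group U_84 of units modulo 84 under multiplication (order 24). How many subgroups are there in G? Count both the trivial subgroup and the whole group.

32

|G| = 24, so by Lagrange every subgroup order divides 24. Divisors: 1, 2, 3, 4, 6, 8, 12, 24.
Subgroups by order — order 1: 1; order 2: 7; order 3: 1; order 4: 7; order 6: 7; order 8: 1; order 12: 7; order 24: 1.
Total: 1 + 7 + 1 + 7 + 7 + 1 + 7 + 1 = 32.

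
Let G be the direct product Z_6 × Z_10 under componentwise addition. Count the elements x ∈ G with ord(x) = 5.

An element (a,b) has order lcm(ord(a), ord(b)); count pairs with lcm equal to 5.
Enumerating gives 4 such elements.

4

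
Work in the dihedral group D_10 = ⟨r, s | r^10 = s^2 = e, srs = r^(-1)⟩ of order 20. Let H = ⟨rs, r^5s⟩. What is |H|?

|⟨rs⟩| = 2 and |⟨r^5s⟩| = 2, so |H| is a multiple of lcm(2, 2) = 2 and divides |G| = 20.
Closing under the operation: H = {e, r^2, r^4, r^6, r^8, rs, r^3s, r^5s, r^7s, r^9s}, so |H| = 10.

10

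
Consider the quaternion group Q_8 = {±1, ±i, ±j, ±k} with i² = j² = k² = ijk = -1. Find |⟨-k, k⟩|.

4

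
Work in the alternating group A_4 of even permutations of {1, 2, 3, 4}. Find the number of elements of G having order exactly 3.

8

The elements of order 3 are: (2 3 4), (2 4 3), (1 2 3), (1 2 4), (1 3 2), (1 3 4), (1 4 2), (1 4 3).
That's 8.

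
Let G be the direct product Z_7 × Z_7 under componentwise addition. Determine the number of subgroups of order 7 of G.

8

|G| = 49 and 7 | 49, so subgroups of order 7 are possible by Lagrange.
The subgroups of order 7 are: {(0,0), (0,1), (0,2), (0,3), (0,4), (0,5), (0,6)}; {(0,0), (1,0), (2,0), (3,0), (4,0), (5,0), (6,0)}; {(0,0), (1,1), (2,2), (3,3), (4,4), (5,5), (6,6)}; {(0,0), (1,2), (2,4), (3,6), (4,1), (5,3), (6,5)}; … (8 in all).
So G has 8 subgroups of order 7.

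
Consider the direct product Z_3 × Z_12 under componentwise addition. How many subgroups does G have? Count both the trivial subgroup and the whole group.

|G| = 36, so by Lagrange every subgroup order divides 36. Divisors: 1, 2, 3, 4, 6, 9, 12, 18, 36.
Subgroups by order — order 1: 1; order 2: 1; order 3: 4; order 4: 1; order 6: 4; order 9: 1; order 12: 4; order 18: 1; order 36: 1.
Total: 1 + 1 + 4 + 1 + 4 + 1 + 4 + 1 + 1 = 18.

18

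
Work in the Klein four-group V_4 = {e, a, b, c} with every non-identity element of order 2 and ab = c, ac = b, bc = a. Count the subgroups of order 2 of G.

|G| = 4 and 2 | 4, so subgroups of order 2 are possible by Lagrange.
The subgroups of order 2 are: {e, a}; {e, b}; {e, c}.
So G has 3 subgroups of order 2.

3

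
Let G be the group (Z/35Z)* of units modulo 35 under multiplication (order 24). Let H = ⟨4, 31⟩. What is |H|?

12

|⟨4⟩| = 6 and |⟨31⟩| = 6, so |H| is a multiple of lcm(6, 6) = 6 and divides |G| = 24.
Closing under the operation: H = {1, 4, 6, 9, 11, 16, 19, 24, 26, 29, 31, 34}, so |H| = 12.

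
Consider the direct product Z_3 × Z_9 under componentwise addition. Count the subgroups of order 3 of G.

4

|G| = 27 and 3 | 27, so subgroups of order 3 are possible by Lagrange.
The subgroups of order 3 are: {(0,0), (0,3), (0,6)}; {(0,0), (1,0), (2,0)}; {(0,0), (1,3), (2,6)}; {(0,0), (1,6), (2,3)}.
So G has 4 subgroups of order 3.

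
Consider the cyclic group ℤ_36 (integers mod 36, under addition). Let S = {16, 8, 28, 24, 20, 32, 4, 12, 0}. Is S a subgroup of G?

Yes

|S| = 9 divides |G| = 36, consistent with Lagrange.
S contains the identity, every element's inverse is in S, and S is closed under +: it is a subgroup.
In fact S = ⟨32⟩.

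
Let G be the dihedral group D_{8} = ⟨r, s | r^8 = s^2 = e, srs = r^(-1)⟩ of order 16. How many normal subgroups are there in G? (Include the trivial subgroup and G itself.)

G has 19 subgroups. Checking conjugation-invariance by order — order 1: 1/1 normal; order 2: 1/9 normal; order 4: 1/5 normal; order 8: 3/3 normal; order 16: 1/1 normal.
Total normal subgroups: 7.

7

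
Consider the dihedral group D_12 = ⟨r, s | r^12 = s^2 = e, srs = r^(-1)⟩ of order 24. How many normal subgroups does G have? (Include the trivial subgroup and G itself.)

9

G has 34 subgroups. Checking conjugation-invariance by order — order 1: 1/1 normal; order 2: 1/13 normal; order 3: 1/1 normal; order 4: 1/7 normal; order 6: 1/5 normal; order 8: 0/3 normal; order 12: 3/3 normal; order 24: 1/1 normal.
Total normal subgroups: 9.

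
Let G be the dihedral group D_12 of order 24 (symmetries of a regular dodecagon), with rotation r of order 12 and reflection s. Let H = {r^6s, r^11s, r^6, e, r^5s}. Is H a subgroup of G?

|H| = 5 does not divide |G| = 24, so by Lagrange H is not a subgroup.

No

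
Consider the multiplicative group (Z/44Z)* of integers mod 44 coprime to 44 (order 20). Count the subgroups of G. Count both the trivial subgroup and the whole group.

|G| = 20, so by Lagrange every subgroup order divides 20. Divisors: 1, 2, 4, 5, 10, 20.
Subgroups by order — order 1: 1; order 2: 3; order 4: 1; order 5: 1; order 10: 3; order 20: 1.
Total: 1 + 3 + 1 + 1 + 3 + 1 = 10.

10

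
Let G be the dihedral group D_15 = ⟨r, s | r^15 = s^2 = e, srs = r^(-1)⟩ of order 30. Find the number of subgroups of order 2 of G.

|G| = 30 and 2 | 30, so subgroups of order 2 are possible by Lagrange.
The subgroups of order 2 are: {e, r^10s}; {e, r^11s}; {e, r^12s}; {e, r^13s}; … (15 in all).
So G has 15 subgroups of order 2.

15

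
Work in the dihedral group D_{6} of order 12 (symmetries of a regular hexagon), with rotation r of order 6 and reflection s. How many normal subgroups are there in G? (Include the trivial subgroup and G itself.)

G has 16 subgroups. Checking conjugation-invariance by order — order 1: 1/1 normal; order 2: 1/7 normal; order 3: 1/1 normal; order 4: 0/3 normal; order 6: 3/3 normal; order 12: 1/1 normal.
Total normal subgroups: 7.

7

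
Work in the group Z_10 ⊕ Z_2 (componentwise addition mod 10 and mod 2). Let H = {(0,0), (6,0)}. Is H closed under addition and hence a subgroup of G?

No

(6,0) ∈ H but its inverse (4,0) ∉ H, so H is not a subgroup.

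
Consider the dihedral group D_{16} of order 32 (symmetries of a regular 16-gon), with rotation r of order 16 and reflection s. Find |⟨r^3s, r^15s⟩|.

8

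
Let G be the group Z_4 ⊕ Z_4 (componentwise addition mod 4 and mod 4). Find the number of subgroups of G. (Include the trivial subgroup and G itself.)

|G| = 16, so by Lagrange every subgroup order divides 16. Divisors: 1, 2, 4, 8, 16.
Subgroups by order — order 1: 1; order 2: 3; order 4: 7; order 8: 3; order 16: 1.
Total: 1 + 3 + 7 + 3 + 1 = 15.

15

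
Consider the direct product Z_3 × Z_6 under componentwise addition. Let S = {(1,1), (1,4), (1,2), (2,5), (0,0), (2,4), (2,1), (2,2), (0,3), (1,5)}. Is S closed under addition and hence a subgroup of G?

No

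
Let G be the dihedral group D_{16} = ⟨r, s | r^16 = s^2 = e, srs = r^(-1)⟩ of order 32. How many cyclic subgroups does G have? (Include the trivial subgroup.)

Each element a generates a cyclic subgroup ⟨a⟩; distinct elements may generate the same one (a cyclic group of order d has φ(d) generators).
Cyclic subgroups by order — order 1: 1; order 2: 17; order 4: 1; order 8: 1; order 16: 1.
Total: 21.

21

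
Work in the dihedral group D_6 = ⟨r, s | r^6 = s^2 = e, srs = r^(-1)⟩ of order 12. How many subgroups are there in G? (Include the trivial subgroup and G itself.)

|G| = 12, so by Lagrange every subgroup order divides 12. Divisors: 1, 2, 3, 4, 6, 12.
Subgroups by order — order 1: 1; order 2: 7; order 3: 1; order 4: 3; order 6: 3; order 12: 1.
Total: 1 + 7 + 1 + 3 + 3 + 1 = 16.

16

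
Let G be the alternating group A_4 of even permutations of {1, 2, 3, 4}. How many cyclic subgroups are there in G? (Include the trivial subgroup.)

A cyclic subgroup of order d is generated by each of its φ(d) elements of order d, so the cyclic subgroups of order d number (#elements of order d)/φ(d).
Cyclic subgroups by order — order 1: 1; order 2: 3; order 3: 4.
Total: 8.

8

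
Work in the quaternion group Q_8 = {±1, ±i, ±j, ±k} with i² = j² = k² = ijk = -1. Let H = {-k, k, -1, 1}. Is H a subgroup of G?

Yes

|H| = 4 divides |G| = 8, consistent with Lagrange.
H contains the identity, every element's inverse is in H, and H is closed under ·: it is a subgroup.
In fact H = ⟨-k⟩.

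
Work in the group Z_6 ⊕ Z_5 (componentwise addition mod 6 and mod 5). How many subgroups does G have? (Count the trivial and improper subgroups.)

|G| = 30, so by Lagrange every subgroup order divides 30. Divisors: 1, 2, 3, 5, 6, 10, 15, 30.
Subgroups by order — order 1: 1; order 2: 1; order 3: 1; order 5: 1; order 6: 1; order 10: 1; order 15: 1; order 30: 1.
Total: 1 + 1 + 1 + 1 + 1 + 1 + 1 + 1 = 8.

8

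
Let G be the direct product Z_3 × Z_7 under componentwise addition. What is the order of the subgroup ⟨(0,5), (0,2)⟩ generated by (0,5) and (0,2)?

|⟨(0,5)⟩| = 7 and |⟨(0,2)⟩| = 7, so |H| is a multiple of lcm(7, 7) = 7 and divides |G| = 21.
Closing under the operation: H = {(0,0), (0,1), (0,2), (0,3), (0,4), (0,5), (0,6)}, so |H| = 7.

7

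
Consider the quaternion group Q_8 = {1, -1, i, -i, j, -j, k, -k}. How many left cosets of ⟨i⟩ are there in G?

|⟨i⟩| = 4 and |G| = 8.
By Lagrange, [G : H] = |G|/|H| = 8/4 = 2.

2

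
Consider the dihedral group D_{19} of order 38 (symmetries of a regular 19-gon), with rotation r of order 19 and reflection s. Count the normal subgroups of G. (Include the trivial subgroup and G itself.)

3

G has 22 subgroups. Checking conjugation-invariance by order — order 1: 1/1 normal; order 2: 0/19 normal; order 19: 1/1 normal; order 38: 1/1 normal.
Total normal subgroups: 3.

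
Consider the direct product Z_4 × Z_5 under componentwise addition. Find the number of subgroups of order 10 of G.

1

|G| = 20 and 10 | 20, so subgroups of order 10 are possible by Lagrange.
The subgroups of order 10 are: {(0,0), (0,1), (0,2), (0,3), (0,4), (2,0), (2,1), (2,2), (2,3), (2,4)}.
So G has 1 subgroup of order 10.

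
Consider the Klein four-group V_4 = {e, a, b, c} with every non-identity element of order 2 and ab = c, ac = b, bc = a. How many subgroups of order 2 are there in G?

3

|G| = 4 and 2 | 4, so subgroups of order 2 are possible by Lagrange.
The subgroups of order 2 are: {e, a}; {e, b}; {e, c}.
So G has 3 subgroups of order 2.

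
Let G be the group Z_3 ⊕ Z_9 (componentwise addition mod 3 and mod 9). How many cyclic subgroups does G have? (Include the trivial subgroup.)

Group the elements of G by the cyclic subgroup they generate; each cyclic subgroup of order d accounts for φ(d) elements.
Cyclic subgroups by order — order 1: 1; order 3: 4; order 9: 3.
Total: 8.

8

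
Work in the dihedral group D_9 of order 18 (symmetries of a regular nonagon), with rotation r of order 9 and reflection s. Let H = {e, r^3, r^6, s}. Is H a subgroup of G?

No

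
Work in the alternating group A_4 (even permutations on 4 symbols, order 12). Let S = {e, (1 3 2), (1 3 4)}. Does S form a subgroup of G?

No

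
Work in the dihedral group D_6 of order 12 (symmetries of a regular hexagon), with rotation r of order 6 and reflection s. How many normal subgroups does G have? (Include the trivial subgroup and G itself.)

G has 16 subgroups. Checking conjugation-invariance by order — order 1: 1/1 normal; order 2: 1/7 normal; order 3: 1/1 normal; order 4: 0/3 normal; order 6: 3/3 normal; order 12: 1/1 normal.
Total normal subgroups: 7.

7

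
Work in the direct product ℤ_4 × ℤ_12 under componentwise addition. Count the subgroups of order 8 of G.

|G| = 48 and 8 | 48, so subgroups of order 8 are possible by Lagrange.
The subgroups of order 8 are: {(0,0), (0,3), (0,6), (0,9), (2,0), (2,3), (2,6), (2,9)}; {(0,0), (0,6), (1,0), (1,6), (2,0), (2,6), (3,0), (3,6)}; {(0,0), (0,6), (1,3), (1,9), (2,0), (2,6), (3,3), (3,9)}.
So G has 3 subgroups of order 8.

3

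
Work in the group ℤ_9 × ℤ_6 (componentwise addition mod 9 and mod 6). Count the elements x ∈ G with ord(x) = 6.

8

An element (a,b) has order lcm(ord(a), ord(b)); count pairs with lcm equal to 6.
Enumerating gives 8 such elements.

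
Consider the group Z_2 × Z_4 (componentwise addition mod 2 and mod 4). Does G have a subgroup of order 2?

Yes

2 | 8. A subgroup of order 2 is {(0,0), (0,2)}.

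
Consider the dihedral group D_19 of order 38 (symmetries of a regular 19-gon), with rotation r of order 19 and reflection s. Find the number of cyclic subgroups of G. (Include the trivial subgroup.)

A cyclic subgroup of order d is generated by each of its φ(d) elements of order d, so the cyclic subgroups of order d number (#elements of order d)/φ(d).
Cyclic subgroups by order — order 1: 1; order 2: 19; order 19: 1.
Total: 21.

21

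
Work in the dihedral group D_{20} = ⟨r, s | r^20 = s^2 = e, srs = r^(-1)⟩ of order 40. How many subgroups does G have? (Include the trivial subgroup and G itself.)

48

|G| = 40, so by Lagrange every subgroup order divides 40. Divisors: 1, 2, 4, 5, 8, 10, 20, 40.
Subgroups by order — order 1: 1; order 2: 21; order 4: 11; order 5: 1; order 8: 5; order 10: 5; order 20: 3; order 40: 1.
Total: 1 + 21 + 11 + 1 + 5 + 5 + 3 + 1 = 48.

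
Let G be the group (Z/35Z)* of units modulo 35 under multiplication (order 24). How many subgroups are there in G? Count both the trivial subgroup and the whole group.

|G| = 24, so by Lagrange every subgroup order divides 24. Divisors: 1, 2, 3, 4, 6, 8, 12, 24.
Subgroups by order — order 1: 1; order 2: 3; order 3: 1; order 4: 3; order 6: 3; order 8: 1; order 12: 3; order 24: 1.
Total: 1 + 3 + 1 + 3 + 3 + 1 + 3 + 1 = 16.

16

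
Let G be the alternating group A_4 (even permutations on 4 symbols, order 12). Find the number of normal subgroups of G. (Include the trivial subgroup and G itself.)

3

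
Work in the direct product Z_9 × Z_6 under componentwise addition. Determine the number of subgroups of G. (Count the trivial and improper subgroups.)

|G| = 54, so by Lagrange every subgroup order divides 54. Divisors: 1, 2, 3, 6, 9, 18, 27, 54.
Subgroups by order — order 1: 1; order 2: 1; order 3: 4; order 6: 4; order 9: 4; order 18: 4; order 27: 1; order 54: 1.
Total: 1 + 1 + 4 + 4 + 4 + 4 + 1 + 1 = 20.

20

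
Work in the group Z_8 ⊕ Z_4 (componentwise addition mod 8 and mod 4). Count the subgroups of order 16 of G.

3

|G| = 32 and 16 | 32, so subgroups of order 16 are possible by Lagrange.
The subgroups of order 16 are: {(0,0), (0,1), (0,2), (0,3), (2,0), (2,1), (2,2), (2,3), (4,0), (4,1), (4,2), (4,3), (6,0), (6,1), (6,2), (6,3)}; {(0,0), (0,2), (1,0), (1,2), (2,0), (2,2), (3,0), (3,2), (4,0), (4,2), (5,0), (5,2), (6,0), (6,2), (7,0), (7,2)}; {(0,0), (0,2), (1,1), (1,3), (2,0), (2,2), (3,1), (3,3), (4,0), (4,2), (5,1), (5,3), (6,0), (6,2), (7,1), (7,3)}.
So G has 3 subgroups of order 16.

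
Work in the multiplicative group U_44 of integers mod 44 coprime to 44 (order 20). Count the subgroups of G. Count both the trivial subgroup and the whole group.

|G| = 20, so by Lagrange every subgroup order divides 20. Divisors: 1, 2, 4, 5, 10, 20.
Subgroups by order — order 1: 1; order 2: 3; order 4: 1; order 5: 1; order 10: 3; order 20: 1.
Total: 1 + 3 + 1 + 1 + 3 + 1 = 10.

10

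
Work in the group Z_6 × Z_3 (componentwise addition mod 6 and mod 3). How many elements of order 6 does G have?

8

An element (a,b) has order lcm(ord(a), ord(b)); count pairs with lcm equal to 6.
Enumerating gives 8 such elements.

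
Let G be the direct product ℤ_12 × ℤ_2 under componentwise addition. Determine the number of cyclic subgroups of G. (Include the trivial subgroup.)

12

Group the elements of G by the cyclic subgroup they generate; each cyclic subgroup of order d accounts for φ(d) elements.
Cyclic subgroups by order — order 1: 1; order 2: 3; order 3: 1; order 4: 2; order 6: 3; order 12: 2.
Total: 12.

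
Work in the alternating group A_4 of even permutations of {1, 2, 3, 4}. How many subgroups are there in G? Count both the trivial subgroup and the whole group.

10

|G| = 12, so by Lagrange every subgroup order divides 12. Divisors: 1, 2, 3, 4, 6, 12.
Subgroups by order — order 1: 1; order 2: 3; order 3: 4; order 4: 1; order 6: 0; order 12: 1.
Total: 1 + 3 + 4 + 1 + 0 + 1 = 10.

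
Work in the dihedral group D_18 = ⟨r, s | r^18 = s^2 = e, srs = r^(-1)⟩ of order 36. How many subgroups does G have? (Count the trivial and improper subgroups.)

|G| = 36, so by Lagrange every subgroup order divides 36. Divisors: 1, 2, 3, 4, 6, 9, 12, 18, 36.
Subgroups by order — order 1: 1; order 2: 19; order 3: 1; order 4: 9; order 6: 7; order 9: 1; order 12: 3; order 18: 3; order 36: 1.
Total: 1 + 19 + 1 + 9 + 7 + 1 + 3 + 3 + 1 = 45.

45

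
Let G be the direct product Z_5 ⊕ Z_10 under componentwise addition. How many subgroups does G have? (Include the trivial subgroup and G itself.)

|G| = 50, so by Lagrange every subgroup order divides 50. Divisors: 1, 2, 5, 10, 25, 50.
Subgroups by order — order 1: 1; order 2: 1; order 5: 6; order 10: 6; order 25: 1; order 50: 1.
Total: 1 + 1 + 6 + 6 + 1 + 1 = 16.

16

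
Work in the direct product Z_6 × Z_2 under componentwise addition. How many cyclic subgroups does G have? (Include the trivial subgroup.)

8

Group the elements of G by the cyclic subgroup they generate; each cyclic subgroup of order d accounts for φ(d) elements.
Cyclic subgroups by order — order 1: 1; order 2: 3; order 3: 1; order 6: 3.
Total: 8.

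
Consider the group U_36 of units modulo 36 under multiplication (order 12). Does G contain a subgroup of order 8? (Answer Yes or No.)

8 does not divide |G| = 12, so by Lagrange no subgroup of order 8 exists.

No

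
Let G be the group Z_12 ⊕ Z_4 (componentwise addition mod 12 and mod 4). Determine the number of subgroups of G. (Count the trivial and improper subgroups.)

30

|G| = 48, so by Lagrange every subgroup order divides 48. Divisors: 1, 2, 3, 4, 6, 8, 12, 16, 24, 48.
Subgroups by order — order 1: 1; order 2: 3; order 3: 1; order 4: 7; order 6: 3; order 8: 3; order 12: 7; order 16: 1; order 24: 3; order 48: 1.
Total: 1 + 3 + 1 + 7 + 3 + 3 + 7 + 1 + 3 + 1 = 30.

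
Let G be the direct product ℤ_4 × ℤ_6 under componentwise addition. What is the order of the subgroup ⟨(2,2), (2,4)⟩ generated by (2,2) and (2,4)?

6

|⟨(2,2)⟩| = 6 and |⟨(2,4)⟩| = 6, so |H| is a multiple of lcm(6, 6) = 6 and divides |G| = 24.
Closing under the operation: H = {(0,0), (0,2), (0,4), (2,0), (2,2), (2,4)}, so |H| = 6.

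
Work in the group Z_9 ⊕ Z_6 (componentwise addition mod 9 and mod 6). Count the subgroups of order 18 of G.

4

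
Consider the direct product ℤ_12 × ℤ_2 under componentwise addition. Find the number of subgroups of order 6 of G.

|G| = 24 and 6 | 24, so subgroups of order 6 are possible by Lagrange.
The subgroups of order 6 are: {(0,0), (0,1), (4,0), (4,1), (8,0), (8,1)}; {(0,0), (2,0), (4,0), (6,0), (8,0), (10,0)}; {(0,0), (2,1), (4,0), (6,1), (8,0), (10,1)}.
So G has 3 subgroups of order 6.

3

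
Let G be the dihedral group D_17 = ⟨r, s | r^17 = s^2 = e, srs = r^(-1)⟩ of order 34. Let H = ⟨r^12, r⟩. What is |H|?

17

|⟨r^12⟩| = 17 and |⟨r⟩| = 17, so |H| is a multiple of lcm(17, 17) = 17 and divides |G| = 34.
Closing under the operation: H = {e, r, r^2, r^3, r^4, r^5, r^6, r^7, r^8, r^9, r^10, r^11, r^12, r^13, r^14, r^15, r^16}, so |H| = 17.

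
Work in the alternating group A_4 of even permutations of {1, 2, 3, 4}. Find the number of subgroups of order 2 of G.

|G| = 12 and 2 | 12, so subgroups of order 2 are possible by Lagrange.
The subgroups of order 2 are: {e, (1 2)(3 4)}; {e, (1 3)(2 4)}; {e, (1 4)(2 3)}.
So G has 3 subgroups of order 2.

3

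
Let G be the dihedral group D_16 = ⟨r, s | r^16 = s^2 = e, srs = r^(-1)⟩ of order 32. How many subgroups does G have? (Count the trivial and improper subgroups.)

|G| = 32, so by Lagrange every subgroup order divides 32. Divisors: 1, 2, 4, 8, 16, 32.
Subgroups by order — order 1: 1; order 2: 17; order 4: 9; order 8: 5; order 16: 3; order 32: 1.
Total: 1 + 17 + 9 + 5 + 3 + 1 = 36.

36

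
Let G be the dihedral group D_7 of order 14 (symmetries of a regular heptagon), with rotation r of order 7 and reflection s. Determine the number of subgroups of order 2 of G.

|G| = 14 and 2 | 14, so subgroups of order 2 are possible by Lagrange.
The subgroups of order 2 are: {e, r^2s}; {e, r^3s}; {e, r^4s}; {e, r^5s}; … (7 in all).
So G has 7 subgroups of order 2.

7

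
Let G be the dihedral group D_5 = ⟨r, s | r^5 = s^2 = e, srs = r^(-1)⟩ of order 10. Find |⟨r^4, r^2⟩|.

|⟨r^4⟩| = 5 and |⟨r^2⟩| = 5, so |H| is a multiple of lcm(5, 5) = 5 and divides |G| = 10.
Closing under the operation: H = {e, r, r^2, r^3, r^4}, so |H| = 5.

5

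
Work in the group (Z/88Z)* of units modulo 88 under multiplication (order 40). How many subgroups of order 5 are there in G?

1

|G| = 40 and 5 | 40, so subgroups of order 5 are possible by Lagrange.
The subgroups of order 5 are: {1, 9, 25, 49, 81}.
So G has 1 subgroup of order 5.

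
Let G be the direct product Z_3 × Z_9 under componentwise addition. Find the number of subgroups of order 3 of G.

4

|G| = 27 and 3 | 27, so subgroups of order 3 are possible by Lagrange.
The subgroups of order 3 are: {(0,0), (0,3), (0,6)}; {(0,0), (1,0), (2,0)}; {(0,0), (1,3), (2,6)}; {(0,0), (1,6), (2,3)}.
So G has 4 subgroups of order 3.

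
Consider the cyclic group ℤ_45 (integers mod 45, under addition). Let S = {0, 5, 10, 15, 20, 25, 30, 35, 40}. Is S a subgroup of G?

Yes

|S| = 9 divides |G| = 45, consistent with Lagrange.
S contains the identity, every element's inverse is in S, and S is closed under +: it is a subgroup.
In fact S = ⟨35⟩.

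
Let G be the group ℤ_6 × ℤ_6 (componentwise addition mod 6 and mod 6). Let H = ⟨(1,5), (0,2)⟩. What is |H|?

18

|⟨(1,5)⟩| = 6 and |⟨(0,2)⟩| = 3, so |H| is a multiple of lcm(6, 3) = 6 and divides |G| = 36.
Closing under the operation: H = {(0,0), (0,2), (0,4), (1,1), (1,3), (1,5), (2,0), (2,2), (2,4), (3,1), (3,3), (3,5), (4,0), (4,2), (4,4), (5,1), (5,3), (5,5)}, so |H| = 18.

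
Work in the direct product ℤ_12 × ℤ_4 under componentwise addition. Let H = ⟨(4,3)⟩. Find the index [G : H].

|⟨(4,3)⟩| = 12 and |G| = 48.
By Lagrange, [G : H] = |G|/|H| = 48/12 = 4.

4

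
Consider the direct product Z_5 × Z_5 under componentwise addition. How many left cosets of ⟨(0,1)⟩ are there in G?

|⟨(0,1)⟩| = 5 and |G| = 25.
By Lagrange, [G : H] = |G|/|H| = 25/5 = 5.

5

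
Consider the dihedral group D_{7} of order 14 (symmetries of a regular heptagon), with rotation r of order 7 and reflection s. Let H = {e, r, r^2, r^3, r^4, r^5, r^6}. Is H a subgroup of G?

|H| = 7 divides |G| = 14, consistent with Lagrange.
H contains the identity, every element's inverse is in H, and H is closed under ·: it is a subgroup.
In fact H = ⟨r^4⟩.

Yes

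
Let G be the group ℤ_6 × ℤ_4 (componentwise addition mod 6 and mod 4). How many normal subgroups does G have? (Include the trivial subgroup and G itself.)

G is abelian, so every subgroup is normal.
G has 16 subgroups in total, hence 16 normal subgroups.

16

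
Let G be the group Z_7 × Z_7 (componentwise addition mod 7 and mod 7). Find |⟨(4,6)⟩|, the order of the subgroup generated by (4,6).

The order of (4,6) in Z_7 × Z_7 is lcm(ord(4) in Z_7, ord(6) in Z_7).
ord(4) = 7 and ord(6) = 7, so |⟨(4,6)⟩| = lcm(7, 7) = 7.

7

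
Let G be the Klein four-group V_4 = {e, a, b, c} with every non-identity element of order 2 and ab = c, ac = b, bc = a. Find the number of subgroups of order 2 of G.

3

|G| = 4 and 2 | 4, so subgroups of order 2 are possible by Lagrange.
The subgroups of order 2 are: {e, a}; {e, b}; {e, c}.
So G has 3 subgroups of order 2.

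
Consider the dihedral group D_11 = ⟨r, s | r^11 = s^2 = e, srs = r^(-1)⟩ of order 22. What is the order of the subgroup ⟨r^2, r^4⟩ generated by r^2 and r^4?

11

|⟨r^2⟩| = 11 and |⟨r^4⟩| = 11, so |H| is a multiple of lcm(11, 11) = 11 and divides |G| = 22.
Closing under the operation: H = {e, r, r^2, r^3, r^4, r^5, r^6, r^7, r^8, r^9, r^10}, so |H| = 11.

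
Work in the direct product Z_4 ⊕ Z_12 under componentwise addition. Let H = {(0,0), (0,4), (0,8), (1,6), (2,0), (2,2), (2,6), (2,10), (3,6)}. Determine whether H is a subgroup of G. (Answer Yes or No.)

No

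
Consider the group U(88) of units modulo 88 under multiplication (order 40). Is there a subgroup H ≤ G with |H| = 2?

Yes

2 | 40. A subgroup of order 2 is {1, 21}.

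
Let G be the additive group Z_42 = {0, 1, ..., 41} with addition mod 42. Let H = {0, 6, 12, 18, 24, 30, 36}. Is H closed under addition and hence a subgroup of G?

|H| = 7 divides |G| = 42, consistent with Lagrange.
H contains the identity, every element's inverse is in H, and H is closed under +: it is a subgroup.
In fact H = ⟨18⟩.

Yes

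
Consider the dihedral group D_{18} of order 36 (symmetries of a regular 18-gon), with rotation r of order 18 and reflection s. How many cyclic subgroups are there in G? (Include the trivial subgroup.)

Each element a generates a cyclic subgroup ⟨a⟩; distinct elements may generate the same one (a cyclic group of order d has φ(d) generators).
Cyclic subgroups by order — order 1: 1; order 2: 19; order 3: 1; order 6: 1; order 9: 1; order 18: 1.
Total: 24.

24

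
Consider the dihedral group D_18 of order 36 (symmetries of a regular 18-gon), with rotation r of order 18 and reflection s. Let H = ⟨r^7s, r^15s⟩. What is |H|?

18

|⟨r^7s⟩| = 2 and |⟨r^15s⟩| = 2, so |H| is a multiple of lcm(2, 2) = 2 and divides |G| = 36.
Closing under the operation: H = {e, r^2, r^4, r^6, r^8, r^10, r^12, r^14, r^16, rs, r^3s, r^5s, r^7s, r^9s, r^11s, r^13s, r^15s, r^17s}, so |H| = 18.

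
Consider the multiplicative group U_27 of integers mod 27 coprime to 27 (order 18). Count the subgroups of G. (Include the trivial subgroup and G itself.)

|G| = 18, so by Lagrange every subgroup order divides 18. Divisors: 1, 2, 3, 6, 9, 18.
Subgroups by order — order 1: 1; order 2: 1; order 3: 1; order 6: 1; order 9: 1; order 18: 1.
Total: 1 + 1 + 1 + 1 + 1 + 1 = 6.

6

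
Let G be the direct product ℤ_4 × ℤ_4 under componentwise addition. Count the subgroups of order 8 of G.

3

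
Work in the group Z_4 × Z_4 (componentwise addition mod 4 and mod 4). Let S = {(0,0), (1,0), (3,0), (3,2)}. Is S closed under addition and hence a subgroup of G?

No

(3,2) ∈ S but its inverse (1,2) ∉ S, so S is not a subgroup.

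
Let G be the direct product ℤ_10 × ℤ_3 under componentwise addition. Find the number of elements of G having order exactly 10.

An element (a,b) has order lcm(ord(a), ord(b)); count pairs with lcm equal to 10.
Enumerating gives 4 such elements.

4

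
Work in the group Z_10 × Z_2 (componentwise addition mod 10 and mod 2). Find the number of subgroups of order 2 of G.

|G| = 20 and 2 | 20, so subgroups of order 2 are possible by Lagrange.
The subgroups of order 2 are: {(0,0), (0,1)}; {(0,0), (5,0)}; {(0,0), (5,1)}.
So G has 3 subgroups of order 2.

3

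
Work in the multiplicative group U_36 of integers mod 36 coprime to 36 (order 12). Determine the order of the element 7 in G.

6

Compute successive powers of 7 mod 36: 7, 13, 19, 25, 31, 1; 7^6 ≡ 1 (mod 36).
So |⟨7⟩| = 6.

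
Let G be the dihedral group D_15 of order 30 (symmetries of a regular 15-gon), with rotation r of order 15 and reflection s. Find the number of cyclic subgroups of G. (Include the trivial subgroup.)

19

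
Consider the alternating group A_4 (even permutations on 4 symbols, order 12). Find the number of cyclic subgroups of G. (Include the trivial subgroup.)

Group the elements of G by the cyclic subgroup they generate; each cyclic subgroup of order d accounts for φ(d) elements.
Cyclic subgroups by order — order 1: 1; order 2: 3; order 3: 4.
Total: 8.

8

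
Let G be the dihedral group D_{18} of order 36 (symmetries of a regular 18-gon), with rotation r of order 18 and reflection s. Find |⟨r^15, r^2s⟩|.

12

|⟨r^15⟩| = 6 and |⟨r^2s⟩| = 2, so |H| is a multiple of lcm(6, 2) = 6 and divides |G| = 36.
Closing under the operation: H = {e, r^3, r^6, r^9, r^12, r^15, r^2s, r^5s, r^8s, r^11s, r^14s, r^17s}, so |H| = 12.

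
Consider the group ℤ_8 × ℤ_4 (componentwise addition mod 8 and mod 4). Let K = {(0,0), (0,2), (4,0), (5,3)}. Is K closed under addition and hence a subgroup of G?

No

(5,3) ∈ K but its inverse (3,1) ∉ K, so K is not a subgroup.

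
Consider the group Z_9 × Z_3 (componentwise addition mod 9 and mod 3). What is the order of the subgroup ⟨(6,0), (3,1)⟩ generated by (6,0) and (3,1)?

|⟨(6,0)⟩| = 3 and |⟨(3,1)⟩| = 3, so |H| is a multiple of lcm(3, 3) = 3 and divides |G| = 27.
Closing under the operation: H = {(0,0), (0,1), (0,2), (3,0), (3,1), (3,2), (6,0), (6,1), (6,2)}, so |H| = 9.

9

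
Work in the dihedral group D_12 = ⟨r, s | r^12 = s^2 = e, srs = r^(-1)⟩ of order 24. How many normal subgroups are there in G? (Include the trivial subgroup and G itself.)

9

G has 34 subgroups. Checking conjugation-invariance by order — order 1: 1/1 normal; order 2: 1/13 normal; order 3: 1/1 normal; order 4: 1/7 normal; order 6: 1/5 normal; order 8: 0/3 normal; order 12: 3/3 normal; order 24: 1/1 normal.
Total normal subgroups: 9.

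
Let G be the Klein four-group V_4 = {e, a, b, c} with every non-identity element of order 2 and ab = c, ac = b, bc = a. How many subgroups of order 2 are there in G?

|G| = 4 and 2 | 4, so subgroups of order 2 are possible by Lagrange.
The subgroups of order 2 are: {e, a}; {e, b}; {e, c}.
So G has 3 subgroups of order 2.

3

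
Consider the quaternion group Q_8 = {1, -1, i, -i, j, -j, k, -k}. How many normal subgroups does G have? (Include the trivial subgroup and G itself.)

6

G has 6 subgroups. Checking conjugation-invariance by order — order 1: 1/1 normal; order 2: 1/1 normal; order 4: 3/3 normal; order 8: 1/1 normal.
Total normal subgroups: 6.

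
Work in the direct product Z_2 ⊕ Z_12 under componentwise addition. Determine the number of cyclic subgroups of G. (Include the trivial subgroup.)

A cyclic subgroup of order d is generated by each of its φ(d) elements of order d, so the cyclic subgroups of order d number (#elements of order d)/φ(d).
Cyclic subgroups by order — order 1: 1; order 2: 3; order 3: 1; order 4: 2; order 6: 3; order 12: 2.
Total: 12.

12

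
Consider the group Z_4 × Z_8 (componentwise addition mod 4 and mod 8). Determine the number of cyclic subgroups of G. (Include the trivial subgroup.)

Group the elements of G by the cyclic subgroup they generate; each cyclic subgroup of order d accounts for φ(d) elements.
Cyclic subgroups by order — order 1: 1; order 2: 3; order 4: 6; order 8: 4.
Total: 14.

14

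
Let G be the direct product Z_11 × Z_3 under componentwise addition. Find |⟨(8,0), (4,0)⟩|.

|⟨(8,0)⟩| = 11 and |⟨(4,0)⟩| = 11, so |H| is a multiple of lcm(11, 11) = 11 and divides |G| = 33.
Closing under the operation: H = {(0,0), (1,0), (2,0), (3,0), (4,0), (5,0), (6,0), (7,0), (8,0), (9,0), (10,0)}, so |H| = 11.

11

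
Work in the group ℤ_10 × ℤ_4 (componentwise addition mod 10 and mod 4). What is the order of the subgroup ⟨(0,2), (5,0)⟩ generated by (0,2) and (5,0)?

|⟨(0,2)⟩| = 2 and |⟨(5,0)⟩| = 2, so |H| is a multiple of lcm(2, 2) = 2 and divides |G| = 40.
Closing under the operation: H = {(0,0), (0,2), (5,0), (5,2)}, so |H| = 4.

4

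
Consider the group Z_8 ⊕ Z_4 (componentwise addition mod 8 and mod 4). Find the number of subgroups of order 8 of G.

7

|G| = 32 and 8 | 32, so subgroups of order 8 are possible by Lagrange.
The subgroups of order 8 are: {(0,0), (0,1), (0,2), (0,3), (4,0), (4,1), (4,2), (4,3)}; {(0,0), (0,2), (2,0), (2,2), (4,0), (4,2), (6,0), (6,2)}; {(0,0), (0,2), (2,1), (2,3), (4,0), (4,2), (6,1), (6,3)}; {(0,0), (1,0), (2,0), (3,0), (4,0), (5,0), (6,0), (7,0)}; … (7 in all).
So G has 7 subgroups of order 8.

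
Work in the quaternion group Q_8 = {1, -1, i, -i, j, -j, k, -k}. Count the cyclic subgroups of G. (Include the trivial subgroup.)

A cyclic subgroup of order d is generated by each of its φ(d) elements of order d, so the cyclic subgroups of order d number (#elements of order d)/φ(d).
Cyclic subgroups by order — order 1: 1; order 2: 1; order 4: 3.
Total: 5.

5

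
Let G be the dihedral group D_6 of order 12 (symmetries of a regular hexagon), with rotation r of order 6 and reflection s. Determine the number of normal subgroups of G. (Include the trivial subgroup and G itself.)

7

G has 16 subgroups. Checking conjugation-invariance by order — order 1: 1/1 normal; order 2: 1/7 normal; order 3: 1/1 normal; order 4: 0/3 normal; order 6: 3/3 normal; order 12: 1/1 normal.
Total normal subgroups: 7.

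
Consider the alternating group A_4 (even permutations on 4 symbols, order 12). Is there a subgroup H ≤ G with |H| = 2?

Yes

2 | 12. A subgroup of order 2 is {e, (1 2)(3 4)}.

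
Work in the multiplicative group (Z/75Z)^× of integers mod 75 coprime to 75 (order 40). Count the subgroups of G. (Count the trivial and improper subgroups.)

16

|G| = 40, so by Lagrange every subgroup order divides 40. Divisors: 1, 2, 4, 5, 8, 10, 20, 40.
Subgroups by order — order 1: 1; order 2: 3; order 4: 3; order 5: 1; order 8: 1; order 10: 3; order 20: 3; order 40: 1.
Total: 1 + 3 + 3 + 1 + 1 + 3 + 3 + 1 = 16.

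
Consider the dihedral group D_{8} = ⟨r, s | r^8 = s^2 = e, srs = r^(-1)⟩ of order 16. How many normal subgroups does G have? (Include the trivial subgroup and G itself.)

G has 19 subgroups. Checking conjugation-invariance by order — order 1: 1/1 normal; order 2: 1/9 normal; order 4: 1/5 normal; order 8: 3/3 normal; order 16: 1/1 normal.
Total normal subgroups: 7.

7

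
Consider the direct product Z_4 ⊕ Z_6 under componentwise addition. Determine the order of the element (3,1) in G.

12

The order of (3,1) in Z_4 × Z_6 is lcm(ord(3) in Z_4, ord(1) in Z_6).
ord(3) = 4 and ord(1) = 6, so |⟨(3,1)⟩| = lcm(4, 6) = 12.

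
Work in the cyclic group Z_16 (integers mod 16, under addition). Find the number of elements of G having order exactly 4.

2

In a cyclic group of order 16, the number of elements of order d (for d | 16) is φ(d).
φ(4) = 2.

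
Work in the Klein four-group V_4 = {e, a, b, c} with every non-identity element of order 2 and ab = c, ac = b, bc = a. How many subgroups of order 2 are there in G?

3

|G| = 4 and 2 | 4, so subgroups of order 2 are possible by Lagrange.
The subgroups of order 2 are: {e, a}; {e, b}; {e, c}.
So G has 3 subgroups of order 2.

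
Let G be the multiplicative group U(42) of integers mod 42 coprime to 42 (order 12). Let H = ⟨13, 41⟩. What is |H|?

|⟨13⟩| = 2 and |⟨41⟩| = 2, so |H| is a multiple of lcm(2, 2) = 2 and divides |G| = 12.
Closing under the operation: H = {1, 13, 29, 41}, so |H| = 4.

4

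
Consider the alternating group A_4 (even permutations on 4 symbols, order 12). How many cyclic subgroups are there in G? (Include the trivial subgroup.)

8

Each element a generates a cyclic subgroup ⟨a⟩; distinct elements may generate the same one (a cyclic group of order d has φ(d) generators).
Cyclic subgroups by order — order 1: 1; order 2: 3; order 3: 4.
Total: 8.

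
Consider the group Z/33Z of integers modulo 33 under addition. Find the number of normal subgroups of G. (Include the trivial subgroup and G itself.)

4

G is abelian, so every subgroup is normal.
G has 4 subgroups in total, hence 4 normal subgroups.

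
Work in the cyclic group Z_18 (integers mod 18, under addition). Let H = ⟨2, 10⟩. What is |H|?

9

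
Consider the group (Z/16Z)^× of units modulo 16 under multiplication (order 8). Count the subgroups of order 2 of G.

3

|G| = 8 and 2 | 8, so subgroups of order 2 are possible by Lagrange.
The subgroups of order 2 are: {1, 15}; {1, 7}; {1, 9}.
So G has 3 subgroups of order 2.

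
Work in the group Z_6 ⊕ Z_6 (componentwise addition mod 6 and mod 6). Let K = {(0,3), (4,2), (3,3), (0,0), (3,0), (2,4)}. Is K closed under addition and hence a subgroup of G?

Closure fails: (2,4) + (3,3) = (5,1) ∉ K. So K is not a subgroup.

No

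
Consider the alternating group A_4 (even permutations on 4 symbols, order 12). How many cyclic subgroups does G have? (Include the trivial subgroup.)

Each element a generates a cyclic subgroup ⟨a⟩; distinct elements may generate the same one (a cyclic group of order d has φ(d) generators).
Cyclic subgroups by order — order 1: 1; order 2: 3; order 3: 4.
Total: 8.

8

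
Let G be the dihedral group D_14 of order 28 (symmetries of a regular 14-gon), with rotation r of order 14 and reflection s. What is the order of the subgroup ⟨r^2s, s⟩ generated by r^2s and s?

14

|⟨r^2s⟩| = 2 and |⟨s⟩| = 2, so |H| is a multiple of lcm(2, 2) = 2 and divides |G| = 28.
Closing under the operation: H = {e, r^2, r^4, r^6, r^8, r^10, r^12, s, r^2s, r^4s, r^6s, r^8s, r^10s, r^12s}, so |H| = 14.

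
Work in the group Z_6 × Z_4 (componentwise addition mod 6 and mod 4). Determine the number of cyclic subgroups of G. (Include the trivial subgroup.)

12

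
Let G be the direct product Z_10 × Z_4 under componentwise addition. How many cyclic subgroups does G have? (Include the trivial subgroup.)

12

A cyclic subgroup of order d is generated by each of its φ(d) elements of order d, so the cyclic subgroups of order d number (#elements of order d)/φ(d).
Cyclic subgroups by order — order 1: 1; order 2: 3; order 4: 2; order 5: 1; order 10: 3; order 20: 2.
Total: 12.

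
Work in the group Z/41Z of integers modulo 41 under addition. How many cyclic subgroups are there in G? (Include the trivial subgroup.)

2

A cyclic subgroup of order d is generated by each of its φ(d) elements of order d, so the cyclic subgroups of order d number (#elements of order d)/φ(d).
Cyclic subgroups by order — order 1: 1; order 41: 1.
Total: 2.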